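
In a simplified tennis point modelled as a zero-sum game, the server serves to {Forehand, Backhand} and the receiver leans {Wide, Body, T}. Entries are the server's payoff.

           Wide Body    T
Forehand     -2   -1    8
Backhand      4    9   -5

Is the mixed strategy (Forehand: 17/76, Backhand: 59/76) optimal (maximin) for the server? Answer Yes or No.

Against Wide this mix gives (17/76)·(-2) + (59/76)·4 = 101/38.
Against Body this mix gives (17/76)·(-1) + (59/76)·9 = 257/38.
Against T this mix gives (17/76)·8 + (59/76)·(-5) = -159/76.
The receiver will play T, holding the server to -159/76. Shifting weight toward the row that does better against T would raise this floor (the equalizing mix achieves 22/19 against both T and Wide), so the proposed strategy is not optimal.

No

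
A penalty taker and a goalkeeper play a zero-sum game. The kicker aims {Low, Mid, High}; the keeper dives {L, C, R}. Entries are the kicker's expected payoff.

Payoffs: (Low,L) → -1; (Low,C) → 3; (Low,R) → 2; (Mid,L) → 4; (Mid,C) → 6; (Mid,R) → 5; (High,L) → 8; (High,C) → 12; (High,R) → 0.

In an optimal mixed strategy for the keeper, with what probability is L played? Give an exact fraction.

Row minima: Low → -1, Mid → 4, High → 0; maximin = 4.
Column maxima: L → 8, C → 12, R → 5; minimax = 5.
4 ≠ 5, so there is no saddle point; optimal play is mixed.
Low is strictly dominated by Mid, so the kicker never plays it.
C is strictly dominated by L (it gives the kicker strictly more in every row), so the keeper never plays it.
On the remaining 2×2 (Mid, High vs L, R):
Let the kicker play Mid with probability p. Expected payoff against L: 4p + 8(1−p) = −4p + 8; against R: 5p + 0(1−p) = 5p.
Setting these equal: −4p + 8 = 5p ⇒ −9p = -8 ⇒ p = 8/9, and the value is (-4)·(8/9) + 8 = 40/9.
For the keeper: with q = P(L), equating Mid's and High's payoffs gives −q + 5 = 8q ⇒ q = 5/9.

5/9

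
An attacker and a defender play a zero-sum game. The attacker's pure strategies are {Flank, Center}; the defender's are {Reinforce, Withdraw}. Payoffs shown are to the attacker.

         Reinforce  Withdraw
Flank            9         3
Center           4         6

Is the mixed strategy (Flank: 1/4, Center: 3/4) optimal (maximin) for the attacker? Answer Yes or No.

Yes

Against Reinforce this mix gives (1/4)·9 + (3/4)·4 = 21/4.
Against Withdraw this mix gives (1/4)·3 + (3/4)·6 = 21/4.
All of the defender's active replies (Reinforce, Withdraw) yield 21/4, and no column does worse for the attacker. The mix makes the defender indifferent and guarantees 21/4, so it is optimal.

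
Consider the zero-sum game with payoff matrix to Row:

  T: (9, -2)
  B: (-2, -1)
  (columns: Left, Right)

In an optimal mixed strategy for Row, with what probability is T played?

1/12

Row minima: T → -2, B → -2; maximin = -2.
Column maxima: Left → 9, Right → -1; minimax = -1.
-2 ≠ -1, so there is no saddle point; optimal play is mixed.
Let Row play T with probability p. Expected payoff against Left: 9p + (-2)(1−p) = 11p − 2; against Right: (-2)p + (-1)(1−p) = −p − 1.
Setting these equal: 11p − 2 = −p − 1 ⇒ 12p = 1 ⇒ p = 1/12, and the value is (11)·(1/12) − 2 = -13/12.
For Column: with q = P(Left), equating T's and B's payoffs gives 11q − 2 = −q − 1 ⇒ q = 1/12.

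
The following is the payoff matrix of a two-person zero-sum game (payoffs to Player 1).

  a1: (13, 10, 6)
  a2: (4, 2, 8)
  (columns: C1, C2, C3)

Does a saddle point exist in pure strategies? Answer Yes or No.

Row minima: a1 → 6, a2 → 2; maximin = 6.
Column maxima: C1 → 13, C2 → 10, C3 → 8; minimax = 8.
6 ≠ 8, so no pure-strategy equilibrium exists.

No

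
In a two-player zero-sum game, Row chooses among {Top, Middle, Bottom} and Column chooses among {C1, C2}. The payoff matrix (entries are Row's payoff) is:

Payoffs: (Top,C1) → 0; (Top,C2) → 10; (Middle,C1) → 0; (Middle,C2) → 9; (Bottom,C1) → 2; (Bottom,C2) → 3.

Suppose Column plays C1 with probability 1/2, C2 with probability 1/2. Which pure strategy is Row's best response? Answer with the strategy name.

Expected payoff of Top: (1/2)·0 + (1/2)·10 = 5.
Expected payoff of Middle: (1/2)·0 + (1/2)·9 = 9/2.
Expected payoff of Bottom: (1/2)·2 + (1/2)·3 = 5/2.
The largest is 5, so Row's best response is Top.

Top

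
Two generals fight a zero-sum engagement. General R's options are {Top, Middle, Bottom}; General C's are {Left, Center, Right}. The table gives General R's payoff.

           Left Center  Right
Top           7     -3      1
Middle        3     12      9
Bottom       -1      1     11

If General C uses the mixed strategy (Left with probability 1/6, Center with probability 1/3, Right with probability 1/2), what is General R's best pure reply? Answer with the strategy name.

Middle

Expected payoff of Top: (1/6)·7 + (1/3)·(-3) + (1/2)·1 = 2/3.
Expected payoff of Middle: (1/6)·3 + (1/3)·12 + (1/2)·9 = 9.
Expected payoff of Bottom: (1/6)·(-1) + (1/3)·1 + (1/2)·11 = 17/3.
The largest is 9, so General R's best response is Middle.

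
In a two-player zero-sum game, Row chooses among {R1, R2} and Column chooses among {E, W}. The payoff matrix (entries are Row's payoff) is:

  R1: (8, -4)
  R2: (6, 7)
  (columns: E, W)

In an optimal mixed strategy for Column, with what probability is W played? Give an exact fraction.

Row minima: R1 → -4, R2 → 6; maximin = 6.
Column maxima: E → 8, W → 7; minimax = 7.
6 ≠ 7, so there is no saddle point; optimal play is mixed.
Let Row play R1 with probability p. Expected payoff against E: 8p + 6(1−p) = 2p + 6; against W: (-4)p + 7(1−p) = −11p + 7.
Setting these equal: 2p + 6 = −11p + 7 ⇒ 13p = 1 ⇒ p = 1/13, and the value is (2)·(1/13) + 6 = 80/13.
For Column: with q = P(E), equating R1's and R2's payoffs gives 12q − 4 = −q + 7 ⇒ q = 11/13.

2/13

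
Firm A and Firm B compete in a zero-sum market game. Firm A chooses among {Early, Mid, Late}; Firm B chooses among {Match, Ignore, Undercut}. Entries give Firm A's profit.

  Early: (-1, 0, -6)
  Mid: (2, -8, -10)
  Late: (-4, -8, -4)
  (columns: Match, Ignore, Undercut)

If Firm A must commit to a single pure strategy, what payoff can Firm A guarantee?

Row minima: Early → -6, Mid → -10, Late → -8.
The best of these is -6.

-6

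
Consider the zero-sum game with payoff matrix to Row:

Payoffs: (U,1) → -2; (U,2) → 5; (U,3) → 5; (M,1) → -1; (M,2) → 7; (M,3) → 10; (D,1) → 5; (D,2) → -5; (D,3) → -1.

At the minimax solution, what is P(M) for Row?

Row minima: U → -2, M → -1, D → -5; maximin = -1.
Column maxima: 1 → 5, 2 → 7, 3 → 10; minimax = 5.
-1 ≠ 5, so there is no saddle point; optimal play is mixed.
U is strictly dominated by M, so Row never plays it.
With U eliminated, 3 is strictly dominated by 2 (it gives Row strictly more in every remaining row), so Column never plays it.
On the remaining 2×2 (M, D vs 1, 2):
Let Row play M with probability p. Expected payoff against 1: (-1)p + 5(1−p) = −6p + 5; against 2: 7p + (-5)(1−p) = 12p − 5.
Setting these equal: −6p + 5 = 12p − 5 ⇒ −18p = -10 ⇒ p = 5/9, and the value is (-6)·(5/9) + 5 = 5/3.
For Column: with q = P(1), equating M's and D's payoffs gives −8q + 7 = 10q − 5 ⇒ q = 2/3.

5/9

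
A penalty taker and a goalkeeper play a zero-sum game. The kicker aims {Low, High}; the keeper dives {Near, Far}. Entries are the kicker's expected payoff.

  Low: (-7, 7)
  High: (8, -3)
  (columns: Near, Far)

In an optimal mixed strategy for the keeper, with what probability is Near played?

2/5

Row minima: Low → -7, High → -3; maximin = -3.
Column maxima: Near → 8, Far → 7; minimax = 7.
-3 ≠ 7, so there is no saddle point; optimal play is mixed.
Let the kicker play Low with probability p. Expected payoff against Near: (-7)p + 8(1−p) = −15p + 8; against Far: 7p + (-3)(1−p) = 10p − 3.
Setting these equal: −15p + 8 = 10p − 3 ⇒ −25p = -11 ⇒ p = 11/25, and the value is (-15)·(11/25) + 8 = 7/5.
For the keeper: with q = P(Near), equating Low's and High's payoffs gives −14q + 7 = 11q − 3 ⇒ q = 2/5.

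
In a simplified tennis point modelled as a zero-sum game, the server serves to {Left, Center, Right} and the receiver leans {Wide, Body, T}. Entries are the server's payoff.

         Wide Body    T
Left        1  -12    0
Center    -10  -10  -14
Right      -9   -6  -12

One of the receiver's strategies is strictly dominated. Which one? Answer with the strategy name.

Wide

T holds the server's payoff strictly below Wide in every row: 0 < 1, -14 < -10, -12 < -9.
So Wide is strictly dominated for the receiver.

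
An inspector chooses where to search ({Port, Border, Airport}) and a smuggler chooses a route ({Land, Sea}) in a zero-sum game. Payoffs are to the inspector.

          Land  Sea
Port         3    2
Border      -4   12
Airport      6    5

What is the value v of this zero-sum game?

92/17

Row minima: Port → 2, Border → -4, Airport → 5; maximin = 5.
Column maxima: Land → 6, Sea → 12; minimax = 6.
5 ≠ 6, so there is no saddle point; optimal play is mixed.
Port is strictly dominated by Airport, so the inspector never plays it.
On the remaining 2×2 (Border, Airport vs Land, Sea):
Let the inspector play Border with probability p. Expected payoff against Land: (-4)p + 6(1−p) = −10p + 6; against Sea: 12p + 5(1−p) = 7p + 5.
Setting these equal: −10p + 6 = 7p + 5 ⇒ −17p = -1 ⇒ p = 1/17, and the value is (-10)·(1/17) + 6 = 92/17.
For the smuggler: with q = P(Land), equating Border's and Airport's payoffs gives −16q + 12 = q + 5 ⇒ q = 7/17.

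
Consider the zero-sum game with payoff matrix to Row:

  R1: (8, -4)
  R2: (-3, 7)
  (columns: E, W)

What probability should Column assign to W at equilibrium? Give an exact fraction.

Row minima: R1 → -4, R2 → -3; maximin = -3.
Column maxima: E → 8, W → 7; minimax = 7.
-3 ≠ 7, so there is no saddle point; optimal play is mixed.
Let Row play R1 with probability p. Expected payoff against E: 8p + (-3)(1−p) = 11p − 3; against W: (-4)p + 7(1−p) = −11p + 7.
Setting these equal: 11p − 3 = −11p + 7 ⇒ 22p = 10 ⇒ p = 5/11, and the value is (11)·(5/11) − 3 = 2.
For Column: with q = P(E), equating R1's and R2's payoffs gives 12q − 4 = −10q + 7 ⇒ q = 1/2.

1/2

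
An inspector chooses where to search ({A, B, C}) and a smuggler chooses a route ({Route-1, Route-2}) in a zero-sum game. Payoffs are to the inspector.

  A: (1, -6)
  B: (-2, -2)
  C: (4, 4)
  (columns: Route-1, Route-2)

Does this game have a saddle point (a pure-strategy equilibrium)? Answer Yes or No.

Row minima: A → -6, B → -2, C → 4; maximin = 4.
Column maxima: Route-1 → 4, Route-2 → 4; minimax = 4.
maximin = minimax = 4, so a saddle point exists.

Yes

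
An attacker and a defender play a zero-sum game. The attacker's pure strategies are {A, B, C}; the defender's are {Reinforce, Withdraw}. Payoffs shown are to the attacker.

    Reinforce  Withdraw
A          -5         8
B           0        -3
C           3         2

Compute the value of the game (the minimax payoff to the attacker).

Row minima: A → -5, B → -3, C → 2; maximin = 2.
Column maxima: Reinforce → 3, Withdraw → 8; minimax = 3.
2 ≠ 3, so there is no saddle point; optimal play is mixed.
B is strictly dominated by C, so the attacker never plays it.
On the remaining 2×2 (A, C vs Reinforce, Withdraw):
Let the attacker play A with probability p. Expected payoff against Reinforce: (-5)p + 3(1−p) = −8p + 3; against Withdraw: 8p + 2(1−p) = 6p + 2.
Setting these equal: −8p + 3 = 6p + 2 ⇒ −14p = -1 ⇒ p = 1/14, and the value is (-8)·(1/14) + 3 = 17/7.
For the defender: with q = P(Reinforce), equating A's and C's payoffs gives −13q + 8 = q + 2 ⇒ q = 3/7.

17/7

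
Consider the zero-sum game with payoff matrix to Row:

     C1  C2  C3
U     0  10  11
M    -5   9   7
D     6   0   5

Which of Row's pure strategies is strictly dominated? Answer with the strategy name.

U gives a strictly higher payoff than M against every column: 0 > -5, 10 > 9, 11 > 7.
So M is strictly dominated and Row never plays it.

M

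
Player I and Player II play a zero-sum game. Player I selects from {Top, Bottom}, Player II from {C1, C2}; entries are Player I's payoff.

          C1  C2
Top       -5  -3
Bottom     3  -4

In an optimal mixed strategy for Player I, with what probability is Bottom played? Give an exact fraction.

Row minima: Top → -5, Bottom → -4; maximin = -4.
Column maxima: C1 → 3, C2 → -3; minimax = -3.
-4 ≠ -3, so there is no saddle point; optimal play is mixed.
Let Player I play Top with probability p. Expected payoff against C1: (-5)p + 3(1−p) = −8p + 3; against C2: (-3)p + (-4)(1−p) = p − 4.
Setting these equal: −8p + 3 = p − 4 ⇒ −9p = -7 ⇒ p = 7/9, and the value is (-8)·(7/9) + 3 = -29/9.
For Player II: with q = P(C1), equating Top's and Bottom's payoffs gives −2q − 3 = 7q − 4 ⇒ q = 1/9.

2/9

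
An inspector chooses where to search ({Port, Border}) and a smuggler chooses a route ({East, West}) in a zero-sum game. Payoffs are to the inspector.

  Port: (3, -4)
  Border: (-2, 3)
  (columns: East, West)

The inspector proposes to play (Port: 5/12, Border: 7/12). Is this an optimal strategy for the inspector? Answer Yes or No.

Yes

Against East this mix gives (5/12)·3 + (7/12)·(-2) = 1/12.
Against West this mix gives (5/12)·(-4) + (7/12)·3 = 1/12.
All of the smuggler's active replies (East, West) yield 1/12, and no column does worse for the inspector. The mix makes the smuggler indifferent and guarantees 1/12, so it is optimal.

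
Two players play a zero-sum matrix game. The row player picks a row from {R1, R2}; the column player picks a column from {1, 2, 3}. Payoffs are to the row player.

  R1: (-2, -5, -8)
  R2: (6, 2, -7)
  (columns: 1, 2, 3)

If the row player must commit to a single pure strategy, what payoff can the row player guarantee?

Row minima: R1 → -8, R2 → -7.
The best of these is -7.

-7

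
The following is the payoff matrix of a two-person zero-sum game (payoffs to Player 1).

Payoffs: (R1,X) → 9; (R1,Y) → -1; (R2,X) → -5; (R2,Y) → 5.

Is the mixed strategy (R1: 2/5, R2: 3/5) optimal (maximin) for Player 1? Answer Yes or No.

No

Against X this mix gives (2/5)·9 + (3/5)·(-5) = 3/5.
Against Y this mix gives (2/5)·(-1) + (3/5)·5 = 13/5.
Player 2 will play X, holding Player 1 to 3/5. Shifting weight toward the row that does better against X would raise this floor (the equalizing mix achieves 2 against both X and Y), so the proposed strategy is not optimal.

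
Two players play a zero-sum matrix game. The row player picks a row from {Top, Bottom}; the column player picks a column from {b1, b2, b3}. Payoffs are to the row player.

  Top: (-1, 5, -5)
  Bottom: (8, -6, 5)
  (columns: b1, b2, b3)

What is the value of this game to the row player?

-5/21

Row minima: Top → -5, Bottom → -6; maximin = -5.
Column maxima: b1 → 8, b2 → 5, b3 → 5; minimax = 5.
-5 ≠ 5, so there is no saddle point; optimal play is mixed.
b1 is strictly dominated by b3 (it gives the row player strictly more in every row), so the column player never plays it.
On the remaining 2×2 (Top, Bottom vs b2, b3):
Let the row player play Top with probability p. Expected payoff against b2: 5p + (-6)(1−p) = 11p − 6; against b3: (-5)p + 5(1−p) = −10p + 5.
Setting these equal: 11p − 6 = −10p + 5 ⇒ 21p = 11 ⇒ p = 11/21, and the value is (11)·(11/21) − 6 = -5/21.
For the column player: with q = P(b2), equating Top's and Bottom's payoffs gives 10q − 5 = −11q + 5 ⇒ q = 10/21.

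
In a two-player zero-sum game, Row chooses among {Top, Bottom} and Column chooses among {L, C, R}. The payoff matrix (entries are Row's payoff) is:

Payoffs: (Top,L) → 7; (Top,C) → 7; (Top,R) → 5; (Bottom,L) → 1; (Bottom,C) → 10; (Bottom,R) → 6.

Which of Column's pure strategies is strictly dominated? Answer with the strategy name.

C

R holds Row's payoff strictly below C in every row: 5 < 7, 6 < 10.
So C is strictly dominated for Column.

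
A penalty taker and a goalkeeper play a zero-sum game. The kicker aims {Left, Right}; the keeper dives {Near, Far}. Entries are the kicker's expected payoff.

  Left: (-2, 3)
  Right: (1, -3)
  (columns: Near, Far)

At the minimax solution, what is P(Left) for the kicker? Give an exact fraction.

4/9

Row minima: Left → -2, Right → -3; maximin = -2.
Column maxima: Near → 1, Far → 3; minimax = 1.
-2 ≠ 1, so there is no saddle point; optimal play is mixed.
Let the kicker play Left with probability p. Expected payoff against Near: (-2)p + 1(1−p) = −3p + 1; against Far: 3p + (-3)(1−p) = 6p − 3.
Setting these equal: −3p + 1 = 6p − 3 ⇒ −9p = -4 ⇒ p = 4/9, and the value is (-3)·(4/9) + 1 = -1/3.
For the keeper: with q = P(Near), equating Left's and Right's payoffs gives −5q + 3 = 4q − 3 ⇒ q = 2/3.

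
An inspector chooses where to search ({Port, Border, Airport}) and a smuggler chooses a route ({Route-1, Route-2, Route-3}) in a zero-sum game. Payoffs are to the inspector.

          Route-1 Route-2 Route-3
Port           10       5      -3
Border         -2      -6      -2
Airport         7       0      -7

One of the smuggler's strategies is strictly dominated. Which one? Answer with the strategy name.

Route-2 holds the inspector's payoff strictly below Route-1 in every row: 5 < 10, -6 < -2, 0 < 7.
So Route-1 is strictly dominated for the smuggler.

Route-1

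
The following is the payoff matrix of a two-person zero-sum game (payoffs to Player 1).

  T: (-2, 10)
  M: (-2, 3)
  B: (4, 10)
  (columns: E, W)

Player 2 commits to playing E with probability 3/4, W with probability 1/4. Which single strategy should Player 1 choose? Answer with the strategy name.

Expected payoff of T: (3/4)·(-2) + (1/4)·10 = 1.
Expected payoff of M: (3/4)·(-2) + (1/4)·3 = -3/4.
Expected payoff of B: (3/4)·4 + (1/4)·10 = 11/2.
The largest is 11/2, so Player 1's best response is B.

B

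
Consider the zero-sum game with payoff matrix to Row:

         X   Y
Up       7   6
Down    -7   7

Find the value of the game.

91/15

Row minima: Up → 6, Down → -7; maximin = 6.
Column maxima: X → 7, Y → 7; minimax = 7.
6 ≠ 7, so there is no saddle point; optimal play is mixed.
Let Row play Up with probability p. Expected payoff against X: 7p + (-7)(1−p) = 14p − 7; against Y: 6p + 7(1−p) = −p + 7.
Setting these equal: 14p − 7 = −p + 7 ⇒ 15p = 14 ⇒ p = 14/15, and the value is (14)·(14/15) − 7 = 91/15.
For Column: with q = P(X), equating Up's and Down's payoffs gives q + 6 = −14q + 7 ⇒ q = 1/15.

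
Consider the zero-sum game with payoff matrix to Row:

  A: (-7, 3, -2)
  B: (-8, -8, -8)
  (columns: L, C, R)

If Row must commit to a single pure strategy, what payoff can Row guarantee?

-7

Row minima: A → -7, B → -8.
The best of these is -7.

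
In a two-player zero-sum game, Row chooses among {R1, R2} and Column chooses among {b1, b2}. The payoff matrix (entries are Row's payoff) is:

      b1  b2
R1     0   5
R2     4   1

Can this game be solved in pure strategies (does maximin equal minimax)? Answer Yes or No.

No

Row minima: R1 → 0, R2 → 1; maximin = 1.
Column maxima: b1 → 4, b2 → 5; minimax = 4.
1 ≠ 4, so no pure-strategy equilibrium exists.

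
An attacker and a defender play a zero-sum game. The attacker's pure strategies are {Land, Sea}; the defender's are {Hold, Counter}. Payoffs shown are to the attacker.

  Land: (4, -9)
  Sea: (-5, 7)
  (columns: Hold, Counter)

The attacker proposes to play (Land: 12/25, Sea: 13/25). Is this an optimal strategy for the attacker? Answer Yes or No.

Yes

Against Hold this mix gives (12/25)·4 + (13/25)·(-5) = -17/25.
Against Counter this mix gives (12/25)·(-9) + (13/25)·7 = -17/25.
All of the defender's active replies (Hold, Counter) yield -17/25, and no column does worse for the attacker. The mix makes the defender indifferent and guarantees -17/25, so it is optimal.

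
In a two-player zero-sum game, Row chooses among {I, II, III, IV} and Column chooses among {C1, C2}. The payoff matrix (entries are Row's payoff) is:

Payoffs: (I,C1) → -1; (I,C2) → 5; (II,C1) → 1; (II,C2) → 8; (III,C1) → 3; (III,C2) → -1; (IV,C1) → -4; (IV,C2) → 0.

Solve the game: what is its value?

Row minima: I → -1, II → 1, III → -1, IV → -4; maximin = 1.
Column maxima: C1 → 3, C2 → 8; minimax = 3.
1 ≠ 3, so there is no saddle point; optimal play is mixed.
I is strictly dominated by II, so Row never plays it.
IV is strictly dominated by II, so Row never plays it.
On the remaining 2×2 (II, III vs C1, C2):
Let Row play II with probability p. Expected payoff against C1: 1p + 3(1−p) = −2p + 3; against C2: 8p + (-1)(1−p) = 9p − 1.
Setting these equal: −2p + 3 = 9p − 1 ⇒ −11p = -4 ⇒ p = 4/11, and the value is (-2)·(4/11) + 3 = 25/11.
For Column: with q = P(C1), equating II's and III's payoffs gives −7q + 8 = 4q − 1 ⇒ q = 9/11.

25/11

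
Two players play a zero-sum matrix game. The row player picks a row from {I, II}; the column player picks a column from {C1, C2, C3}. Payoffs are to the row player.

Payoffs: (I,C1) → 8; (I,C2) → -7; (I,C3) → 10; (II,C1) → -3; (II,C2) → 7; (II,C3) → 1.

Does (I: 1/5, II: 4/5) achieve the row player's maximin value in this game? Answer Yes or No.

Against C1 this mix gives (1/5)·8 + (4/5)·(-3) = -4/5.
Against C2 this mix gives (1/5)·(-7) + (4/5)·7 = 21/5.
Against C3 this mix gives (1/5)·10 + (4/5)·1 = 14/5.
The column player will play C1, holding the row player to -4/5. Shifting weight toward the row that does better against C1 would raise this floor (the equalizing mix achieves 7/5 against both C1 and C2), so the proposed strategy is not optimal.

No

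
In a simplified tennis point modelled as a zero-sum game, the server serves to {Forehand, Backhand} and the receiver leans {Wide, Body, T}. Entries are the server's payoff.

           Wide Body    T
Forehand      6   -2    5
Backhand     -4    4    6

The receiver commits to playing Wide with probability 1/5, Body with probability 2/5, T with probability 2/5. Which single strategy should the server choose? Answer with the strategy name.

Expected payoff of Forehand: (1/5)·6 + (2/5)·(-2) + (2/5)·5 = 12/5.
Expected payoff of Backhand: (1/5)·(-4) + (2/5)·4 + (2/5)·6 = 16/5.
The largest is 16/5, so the server's best response is Backhand.

Backhand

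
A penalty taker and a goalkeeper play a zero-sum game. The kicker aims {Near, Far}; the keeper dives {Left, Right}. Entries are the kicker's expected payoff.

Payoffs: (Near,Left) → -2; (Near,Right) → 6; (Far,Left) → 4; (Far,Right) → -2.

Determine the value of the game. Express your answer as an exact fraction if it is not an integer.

10/7

Row minima: Near → -2, Far → -2; maximin = -2.
Column maxima: Left → 4, Right → 6; minimax = 4.
-2 ≠ 4, so there is no saddle point; optimal play is mixed.
Let the kicker play Near with probability p. Expected payoff against Left: (-2)p + 4(1−p) = −6p + 4; against Right: 6p + (-2)(1−p) = 8p − 2.
Setting these equal: −6p + 4 = 8p − 2 ⇒ −14p = -6 ⇒ p = 3/7, and the value is (-6)·(3/7) + 4 = 10/7.
For the keeper: with q = P(Left), equating Near's and Far's payoffs gives −8q + 6 = 6q − 2 ⇒ q = 4/7.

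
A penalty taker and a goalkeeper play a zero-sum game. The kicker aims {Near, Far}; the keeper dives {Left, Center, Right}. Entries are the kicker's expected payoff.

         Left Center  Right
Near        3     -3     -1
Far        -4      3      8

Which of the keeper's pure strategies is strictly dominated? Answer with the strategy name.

Right

Center holds the kicker's payoff strictly below Right in every row: -3 < -1, 3 < 8.
So Right is strictly dominated for the keeper.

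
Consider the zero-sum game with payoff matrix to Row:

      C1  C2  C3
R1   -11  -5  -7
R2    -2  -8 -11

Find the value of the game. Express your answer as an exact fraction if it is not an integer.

-107/13

Row minima: R1 → -11, R2 → -11; maximin = -11.
Column maxima: C1 → -2, C2 → -5, C3 → -7; minimax = -7.
-11 ≠ -7, so there is no saddle point; optimal play is mixed.
C2 is strictly dominated by C3 (it gives Row strictly more in every row), so Column never plays it.
On the remaining 2×2 (R1, R2 vs C1, C3):
Let Row play R1 with probability p. Expected payoff against C1: (-11)p + (-2)(1−p) = −9p − 2; against C3: (-7)p + (-11)(1−p) = 4p − 11.
Setting these equal: −9p − 2 = 4p − 11 ⇒ −13p = -9 ⇒ p = 9/13, and the value is (-9)·(9/13) − 2 = -107/13.
For Column: with q = P(C1), equating R1's and R2's payoffs gives −4q − 7 = 9q − 11 ⇒ q = 4/13.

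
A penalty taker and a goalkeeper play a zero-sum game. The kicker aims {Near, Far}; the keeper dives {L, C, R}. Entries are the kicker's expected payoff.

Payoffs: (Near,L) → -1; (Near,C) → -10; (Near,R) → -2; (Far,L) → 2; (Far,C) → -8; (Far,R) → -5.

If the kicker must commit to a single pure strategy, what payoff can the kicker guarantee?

Row minima: Near → -10, Far → -8.
The best of these is -8.

-8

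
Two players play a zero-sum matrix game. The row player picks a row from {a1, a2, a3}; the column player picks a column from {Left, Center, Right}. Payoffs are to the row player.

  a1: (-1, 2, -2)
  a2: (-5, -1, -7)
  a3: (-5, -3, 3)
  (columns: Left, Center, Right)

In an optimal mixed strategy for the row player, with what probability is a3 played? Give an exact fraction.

1/9

Row minima: a1 → -2, a2 → -7, a3 → -5; maximin = -2.
Column maxima: Left → -1, Center → 2, Right → 3; minimax = -1.
-2 ≠ -1, so there is no saddle point; optimal play is mixed.
a2 is strictly dominated by a1, so the row player never plays it.
Center is strictly dominated by Left (it gives the row player strictly more in every row), so the column player never plays it.
On the remaining 2×2 (a1, a3 vs Left, Right):
Let the row player play a1 with probability p. Expected payoff against Left: (-1)p + (-5)(1−p) = 4p − 5; against Right: (-2)p + 3(1−p) = −5p + 3.
Setting these equal: 4p − 5 = −5p + 3 ⇒ 9p = 8 ⇒ p = 8/9, and the value is (4)·(8/9) − 5 = -13/9.
For the column player: with q = P(Left), equating a1's and a3's payoffs gives q − 2 = −8q + 3 ⇒ q = 5/9.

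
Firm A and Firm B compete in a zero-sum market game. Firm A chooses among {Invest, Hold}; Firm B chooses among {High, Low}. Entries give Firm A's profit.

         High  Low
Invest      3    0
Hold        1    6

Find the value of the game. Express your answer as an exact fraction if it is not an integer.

9/4

Row minima: Invest → 0, Hold → 1; maximin = 1.
Column maxima: High → 3, Low → 6; minimax = 3.
1 ≠ 3, so there is no saddle point; optimal play is mixed.
Let Firm A play Invest with probability p. Expected payoff against High: 3p + 1(1−p) = 2p + 1; against Low: 0p + 6(1−p) = −6p + 6.
Setting these equal: 2p + 1 = −6p + 6 ⇒ 8p = 5 ⇒ p = 5/8, and the value is (2)·(5/8) + 1 = 9/4.
For Firm B: with q = P(High), equating Invest's and Hold's payoffs gives 3q = −5q + 6 ⇒ q = 3/4.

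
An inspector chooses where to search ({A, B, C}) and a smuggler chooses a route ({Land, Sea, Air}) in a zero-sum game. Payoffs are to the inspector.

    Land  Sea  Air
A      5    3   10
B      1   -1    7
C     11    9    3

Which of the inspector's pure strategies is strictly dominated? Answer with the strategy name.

B

A gives a strictly higher payoff than B against every column: 5 > 1, 3 > -1, 10 > 7.
So B is strictly dominated and the inspector never plays it.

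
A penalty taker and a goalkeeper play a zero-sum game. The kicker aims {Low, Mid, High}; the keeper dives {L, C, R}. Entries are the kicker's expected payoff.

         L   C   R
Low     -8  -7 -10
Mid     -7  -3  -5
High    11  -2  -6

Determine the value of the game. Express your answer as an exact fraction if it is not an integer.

-97/19

Row minima: Low → -10, Mid → -7, High → -6; maximin = -6.
Column maxima: L → 11, C → -2, R → -5; minimax = -5.
-6 ≠ -5, so there is no saddle point; optimal play is mixed.
Low is strictly dominated by Mid, so the kicker never plays it.
C is strictly dominated by R (it gives the kicker strictly more in every row), so the keeper never plays it.
On the remaining 2×2 (Mid, High vs L, R):
Let the kicker play Mid with probability p. Expected payoff against L: (-7)p + 11(1−p) = −18p + 11; against R: (-5)p + (-6)(1−p) = p − 6.
Setting these equal: −18p + 11 = p − 6 ⇒ −19p = -17 ⇒ p = 17/19, and the value is (-18)·(17/19) + 11 = -97/19.
For the keeper: with q = P(L), equating Mid's and High's payoffs gives −2q − 5 = 17q − 6 ⇒ q = 1/19.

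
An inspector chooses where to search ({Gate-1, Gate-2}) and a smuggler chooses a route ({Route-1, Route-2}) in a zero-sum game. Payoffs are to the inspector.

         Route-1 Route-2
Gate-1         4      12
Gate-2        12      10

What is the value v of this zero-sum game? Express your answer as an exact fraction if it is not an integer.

52/5

Row minima: Gate-1 → 4, Gate-2 → 10; maximin = 10.
Column maxima: Route-1 → 12, Route-2 → 12; minimax = 12.
10 ≠ 12, so there is no saddle point; optimal play is mixed.
Let the inspector play Gate-1 with probability p. Expected payoff against Route-1: 4p + 12(1−p) = −8p + 12; against Route-2: 12p + 10(1−p) = 2p + 10.
Setting these equal: −8p + 12 = 2p + 10 ⇒ −10p = -2 ⇒ p = 1/5, and the value is (-8)·(1/5) + 12 = 52/5.
For the smuggler: with q = P(Route-1), equating Gate-1's and Gate-2's payoffs gives −8q + 12 = 2q + 10 ⇒ q = 1/5.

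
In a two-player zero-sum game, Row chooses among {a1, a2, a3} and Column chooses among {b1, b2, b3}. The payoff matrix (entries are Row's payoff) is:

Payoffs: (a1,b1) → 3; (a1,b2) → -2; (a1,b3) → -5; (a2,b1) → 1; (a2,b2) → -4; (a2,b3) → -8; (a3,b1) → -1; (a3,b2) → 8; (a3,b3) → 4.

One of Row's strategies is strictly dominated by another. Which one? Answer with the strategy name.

a1 gives a strictly higher payoff than a2 against every column: 3 > 1, -2 > -4, -5 > -8.
So a2 is strictly dominated and Row never plays it.

a2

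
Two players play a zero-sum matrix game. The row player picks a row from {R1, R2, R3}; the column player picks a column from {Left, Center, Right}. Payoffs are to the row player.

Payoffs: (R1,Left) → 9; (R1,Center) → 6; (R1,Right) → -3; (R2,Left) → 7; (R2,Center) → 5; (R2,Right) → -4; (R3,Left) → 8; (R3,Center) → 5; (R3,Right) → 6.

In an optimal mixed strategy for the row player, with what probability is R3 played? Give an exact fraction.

Row minima: R1 → -3, R2 → -4, R3 → 5; maximin = 5.
Column maxima: Left → 9, Center → 6, Right → 6; minimax = 6.
5 ≠ 6, so there is no saddle point; optimal play is mixed.
R2 is strictly dominated by R1, so the row player never plays it.
Left is strictly dominated by Center (it gives the row player strictly more in every row), so the column player never plays it.
On the remaining 2×2 (R1, R3 vs Center, Right):
Let the row player play R1 with probability p. Expected payoff against Center: 6p + 5(1−p) = p + 5; against Right: (-3)p + 6(1−p) = −9p + 6.
Setting these equal: p + 5 = −9p + 6 ⇒ 10p = 1 ⇒ p = 1/10, and the value is (1)·(1/10) + 5 = 51/10.
For the column player: with q = P(Center), equating R1's and R3's payoffs gives 9q − 3 = −q + 6 ⇒ q = 9/10.

9/10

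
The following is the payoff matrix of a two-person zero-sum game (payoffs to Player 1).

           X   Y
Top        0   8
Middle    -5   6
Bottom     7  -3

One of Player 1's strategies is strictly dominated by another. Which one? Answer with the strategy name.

Top gives a strictly higher payoff than Middle against every column: 0 > -5, 8 > 6.
So Middle is strictly dominated and Player 1 never plays it.

Middle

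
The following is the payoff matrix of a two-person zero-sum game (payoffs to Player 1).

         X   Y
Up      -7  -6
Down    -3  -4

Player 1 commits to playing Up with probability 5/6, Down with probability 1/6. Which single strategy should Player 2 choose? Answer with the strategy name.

X

If Player 2 plays X, Player 1's expected payoff is (5/6)·(-7) + (1/6)·(-3) = -19/3.
If Player 2 plays Y, Player 1's expected payoff is (5/6)·(-6) + (1/6)·(-4) = -17/3.
Player 2 minimizes Player 1's payoff; the smallest is -19/3, so the best response is X.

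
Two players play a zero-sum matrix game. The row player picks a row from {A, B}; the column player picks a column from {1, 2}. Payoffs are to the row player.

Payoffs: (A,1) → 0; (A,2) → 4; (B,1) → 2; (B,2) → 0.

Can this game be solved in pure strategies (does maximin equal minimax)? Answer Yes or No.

Row minima: A → 0, B → 0; maximin = 0.
Column maxima: 1 → 2, 2 → 4; minimax = 2.
0 ≠ 2, so no pure-strategy equilibrium exists.

No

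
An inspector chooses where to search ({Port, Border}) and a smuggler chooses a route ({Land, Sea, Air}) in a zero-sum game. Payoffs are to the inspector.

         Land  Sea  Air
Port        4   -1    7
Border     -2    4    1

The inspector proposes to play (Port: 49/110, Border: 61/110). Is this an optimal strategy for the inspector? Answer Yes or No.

No

Against Land this mix gives (49/110)·4 + (61/110)·(-2) = 37/55.
Against Sea this mix gives (49/110)·(-1) + (61/110)·4 = 39/22.
Against Air this mix gives (49/110)·7 + (61/110)·1 = 202/55.
The smuggler will play Land, holding the inspector to 37/55. Shifting weight toward the row that does better against Land would raise this floor (the equalizing mix achieves 14/11 against both Land and Sea), so the proposed strategy is not optimal.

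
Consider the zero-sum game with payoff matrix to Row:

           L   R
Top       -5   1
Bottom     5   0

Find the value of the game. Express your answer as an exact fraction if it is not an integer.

Row minima: Top → -5, Bottom → 0; maximin = 0.
Column maxima: L → 5, R → 1; minimax = 1.
0 ≠ 1, so there is no saddle point; optimal play is mixed.
Let Row play Top with probability p. Expected payoff against L: (-5)p + 5(1−p) = −10p + 5; against R: 1p + 0(1−p) = p.
Setting these equal: −10p + 5 = p ⇒ −11p = -5 ⇒ p = 5/11, and the value is (-10)·(5/11) + 5 = 5/11.
For Column: with q = P(L), equating Top's and Bottom's payoffs gives −6q + 1 = 5q ⇒ q = 1/11.

5/11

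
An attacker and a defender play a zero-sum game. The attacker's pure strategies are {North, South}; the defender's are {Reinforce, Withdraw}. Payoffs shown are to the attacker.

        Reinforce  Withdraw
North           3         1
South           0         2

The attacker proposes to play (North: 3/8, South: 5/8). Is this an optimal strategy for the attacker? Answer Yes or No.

No

Against Reinforce this mix gives (3/8)·3 + (5/8)·0 = 9/8.
Against Withdraw this mix gives (3/8)·1 + (5/8)·2 = 13/8.
The defender will play Reinforce, holding the attacker to 9/8. Shifting weight toward the row that does better against Reinforce would raise this floor (the equalizing mix achieves 3/2 against both Reinforce and Withdraw), so the proposed strategy is not optimal.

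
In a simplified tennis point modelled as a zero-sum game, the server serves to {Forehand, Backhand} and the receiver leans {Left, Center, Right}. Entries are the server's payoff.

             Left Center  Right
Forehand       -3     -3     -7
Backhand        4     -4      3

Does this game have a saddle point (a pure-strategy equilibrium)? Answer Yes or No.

Row minima: Forehand → -7, Backhand → -4; maximin = -4.
Column maxima: Left → 4, Center → -3, Right → 3; minimax = -3.
-4 ≠ -3, so no pure-strategy equilibrium exists.

No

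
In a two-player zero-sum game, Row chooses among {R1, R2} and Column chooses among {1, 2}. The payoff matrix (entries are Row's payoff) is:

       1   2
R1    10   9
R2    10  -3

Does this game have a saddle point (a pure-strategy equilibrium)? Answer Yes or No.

Yes

Row minima: R1 → 9, R2 → -3; maximin = 9.
Column maxima: 1 → 10, 2 → 9; minimax = 9.
maximin = minimax = 9, so a saddle point exists.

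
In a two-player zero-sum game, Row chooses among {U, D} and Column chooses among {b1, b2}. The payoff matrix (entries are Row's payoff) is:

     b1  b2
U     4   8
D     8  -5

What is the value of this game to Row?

Row minima: U → 4, D → -5; maximin = 4.
Column maxima: b1 → 8, b2 → 8; minimax = 8.
4 ≠ 8, so there is no saddle point; optimal play is mixed.
Let Row play U with probability p. Expected payoff against b1: 4p + 8(1−p) = −4p + 8; against b2: 8p + (-5)(1−p) = 13p − 5.
Setting these equal: −4p + 8 = 13p − 5 ⇒ −17p = -13 ⇒ p = 13/17, and the value is (-4)·(13/17) + 8 = 84/17.
For Column: with q = P(b1), equating U's and D's payoffs gives −4q + 8 = 13q − 5 ⇒ q = 13/17.

84/17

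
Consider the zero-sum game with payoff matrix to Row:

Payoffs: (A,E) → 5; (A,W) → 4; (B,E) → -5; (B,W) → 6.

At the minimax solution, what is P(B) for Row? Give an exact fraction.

1/12

Row minima: A → 4, B → -5; maximin = 4.
Column maxima: E → 5, W → 6; minimax = 5.
4 ≠ 5, so there is no saddle point; optimal play is mixed.
Let Row play A with probability p. Expected payoff against E: 5p + (-5)(1−p) = 10p − 5; against W: 4p + 6(1−p) = −2p + 6.
Setting these equal: 10p − 5 = −2p + 6 ⇒ 12p = 11 ⇒ p = 11/12, and the value is (10)·(11/12) − 5 = 25/6.
For Column: with q = P(E), equating A's and B's payoffs gives q + 4 = −11q + 6 ⇒ q = 1/6.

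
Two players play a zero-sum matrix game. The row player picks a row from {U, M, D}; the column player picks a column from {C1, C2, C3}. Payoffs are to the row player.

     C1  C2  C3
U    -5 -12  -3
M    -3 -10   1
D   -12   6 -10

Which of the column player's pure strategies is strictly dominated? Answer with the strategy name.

C1 holds the row player's payoff strictly below C3 in every row: -5 < -3, -3 < 1, -12 < -10.
So C3 is strictly dominated for the column player.

C3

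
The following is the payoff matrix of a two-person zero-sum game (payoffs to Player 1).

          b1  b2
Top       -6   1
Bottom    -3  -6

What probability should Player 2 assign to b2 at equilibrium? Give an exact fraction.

Row minima: Top → -6, Bottom → -6; maximin = -6.
Column maxima: b1 → -3, b2 → 1; minimax = -3.
-6 ≠ -3, so there is no saddle point; optimal play is mixed.
Let Player 1 play Top with probability p. Expected payoff against b1: (-6)p + (-3)(1−p) = −3p − 3; against b2: 1p + (-6)(1−p) = 7p − 6.
Setting these equal: −3p − 3 = 7p − 6 ⇒ −10p = -3 ⇒ p = 3/10, and the value is (-3)·(3/10) − 3 = -39/10.
For Player 2: with q = P(b1), equating Top's and Bottom's payoffs gives −7q + 1 = 3q − 6 ⇒ q = 7/10.

3/10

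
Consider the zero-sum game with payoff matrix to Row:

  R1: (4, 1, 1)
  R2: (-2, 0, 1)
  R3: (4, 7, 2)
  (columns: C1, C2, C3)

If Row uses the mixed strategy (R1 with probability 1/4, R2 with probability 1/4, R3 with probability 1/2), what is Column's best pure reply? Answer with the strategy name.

C3

If Column plays C1, Row's expected payoff is (1/4)·4 + (1/4)·(-2) + (1/2)·4 = 5/2.
If Column plays C2, Row's expected payoff is (1/4)·1 + (1/4)·0 + (1/2)·7 = 15/4.
If Column plays C3, Row's expected payoff is (1/4)·1 + (1/4)·1 + (1/2)·2 = 3/2.
Column minimizes Row's payoff; the smallest is 3/2, so the best response is C3.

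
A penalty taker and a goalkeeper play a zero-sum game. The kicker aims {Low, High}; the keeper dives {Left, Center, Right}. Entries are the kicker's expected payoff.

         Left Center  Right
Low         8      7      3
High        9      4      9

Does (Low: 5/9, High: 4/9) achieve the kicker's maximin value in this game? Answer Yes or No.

Yes

Against Left this mix gives (5/9)·8 + (4/9)·9 = 76/9.
Against Center this mix gives (5/9)·7 + (4/9)·4 = 17/3.
Against Right this mix gives (5/9)·3 + (4/9)·9 = 17/3.
All of the keeper's active replies (Center, Right) yield 17/3, and no column does worse for the kicker. The mix makes the keeper indifferent and guarantees 17/3, so it is optimal.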